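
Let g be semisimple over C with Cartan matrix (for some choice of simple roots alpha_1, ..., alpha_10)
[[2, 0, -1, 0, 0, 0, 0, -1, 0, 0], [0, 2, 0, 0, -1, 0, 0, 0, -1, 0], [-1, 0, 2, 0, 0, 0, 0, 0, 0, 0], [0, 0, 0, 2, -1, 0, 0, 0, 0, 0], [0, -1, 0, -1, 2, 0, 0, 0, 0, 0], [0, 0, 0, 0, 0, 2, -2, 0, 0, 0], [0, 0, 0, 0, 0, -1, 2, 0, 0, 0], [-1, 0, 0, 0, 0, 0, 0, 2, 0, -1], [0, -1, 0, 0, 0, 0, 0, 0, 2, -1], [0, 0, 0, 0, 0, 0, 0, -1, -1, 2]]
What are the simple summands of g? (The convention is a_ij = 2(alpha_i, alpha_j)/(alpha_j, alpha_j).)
The diagram associated to this matrix has two connected components: the simple roots {alpha_1, alpha_2, alpha_3, alpha_4, alpha_5, alpha_8, alpha_9, alpha_10} form a chain of 8 nodes with single edges (A_8), and {alpha_6, alpha_7} form a chain of 2 nodes with a double edge at one end; the terminal node there is the unique short simple root (B_2). A semisimple Lie algebra decomposes uniquely as the direct sum of simple ideals, one per connected component of its Dynkin diagram, so g ≅ A_8 ⊕ B_2 (dimension 80 + 10 = 90).

type A_8 ⊕ type B_2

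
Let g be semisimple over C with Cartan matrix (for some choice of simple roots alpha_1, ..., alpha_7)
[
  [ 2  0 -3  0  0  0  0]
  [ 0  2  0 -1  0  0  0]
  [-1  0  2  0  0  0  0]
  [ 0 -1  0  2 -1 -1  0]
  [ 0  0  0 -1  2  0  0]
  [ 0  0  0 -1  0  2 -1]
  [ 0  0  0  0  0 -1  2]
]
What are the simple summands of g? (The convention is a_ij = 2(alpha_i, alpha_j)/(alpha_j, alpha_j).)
D_5 (so(10)) ⊕ G_2

The diagram associated to this matrix has two connected components: the simple roots {alpha_2, alpha_4, alpha_5, alpha_6, alpha_7} form a chain of 3 nodes with a fork of two nodes at one end (D_5), and {alpha_1, alpha_3} form two nodes joined by a triple edge (G_2). A semisimple Lie algebra decomposes uniquely as the direct sum of simple ideals, one per connected component of its Dynkin diagram, so g ≅ D_5 ⊕ G_2 (dimension 45 + 14 = 59).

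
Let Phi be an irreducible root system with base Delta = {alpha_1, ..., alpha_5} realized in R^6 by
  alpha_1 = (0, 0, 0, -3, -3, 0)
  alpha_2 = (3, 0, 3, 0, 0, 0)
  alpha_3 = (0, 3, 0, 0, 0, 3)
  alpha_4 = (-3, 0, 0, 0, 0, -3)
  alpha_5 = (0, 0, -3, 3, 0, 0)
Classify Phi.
Compute the Cartan integers a_ij = 2(alpha_i, alpha_j)/(alpha_j, alpha_j); the resulting 5x5 Cartan matrix is
[[2, 0, 0, 0, -1], [0, 2, 0, -1, -1], [0, 0, 2, -1, 0], [0, -1, -1, 2, 0], [-1, -1, 0, 0, 2]].
All simple roots have the same length, so the diagram is simply laced. The associated Dynkin diagram is a chain of 5 nodes with single edges (A_5), so the type is A_5 (the algebra sl(6)).

type A_5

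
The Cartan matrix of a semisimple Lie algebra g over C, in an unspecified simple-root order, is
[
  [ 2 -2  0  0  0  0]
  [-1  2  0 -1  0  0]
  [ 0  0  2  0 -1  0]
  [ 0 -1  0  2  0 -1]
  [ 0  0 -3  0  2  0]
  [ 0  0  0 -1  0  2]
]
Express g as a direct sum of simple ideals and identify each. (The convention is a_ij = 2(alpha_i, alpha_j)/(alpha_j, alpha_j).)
type C_4 + type G_2

The diagram associated to this matrix has two connected components: the simple roots {alpha_1, alpha_2, alpha_4, alpha_6} form a chain of 4 nodes with a double edge at one end; the terminal node there is the unique long simple root (C_4), and {alpha_3, alpha_5} form two nodes joined by a triple edge (G_2). A semisimple Lie algebra decomposes uniquely as the direct sum of simple ideals, one per connected component of its Dynkin diagram, so g ≅ C_4 ⊕ G_2 (dimension 36 + 14 = 50).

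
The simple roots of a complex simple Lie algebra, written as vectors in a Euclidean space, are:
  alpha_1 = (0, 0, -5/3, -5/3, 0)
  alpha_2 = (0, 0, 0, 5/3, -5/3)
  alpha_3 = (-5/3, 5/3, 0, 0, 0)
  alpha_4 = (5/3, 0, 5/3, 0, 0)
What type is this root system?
A_4

Compute the Cartan integers a_ij = 2(alpha_i, alpha_j)/(alpha_j, alpha_j); the resulting 4x4 Cartan matrix is
[[2, -1, 0, -1], [-1, 2, 0, 0], [0, 0, 2, -1], [-1, 0, -1, 2]].
All simple roots have the same length, so the diagram is simply laced. The associated Dynkin diagram is a chain of 4 nodes with single edges (A_4), so the type is A_4 (the algebra sl(5)).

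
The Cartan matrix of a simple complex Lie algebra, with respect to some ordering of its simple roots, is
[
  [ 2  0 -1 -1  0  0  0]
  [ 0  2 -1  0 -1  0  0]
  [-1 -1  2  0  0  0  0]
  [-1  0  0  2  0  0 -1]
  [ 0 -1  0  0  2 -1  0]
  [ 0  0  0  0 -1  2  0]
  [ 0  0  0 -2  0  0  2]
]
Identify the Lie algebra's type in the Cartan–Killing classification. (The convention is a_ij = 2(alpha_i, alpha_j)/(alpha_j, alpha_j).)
C7

The matrix has rank 7 with 2's on the diagonal. Reading the off-diagonal entries as Dynkin edges (a single edge where a_ij = a_ji = -1; a double or triple edge where a_ij * a_ji = 2 or 3), the diagram is a chain of 7 nodes with a double edge at one end; the terminal node there is the unique long simple root (C_7). One simple-root ordering that puts it in standard form is (alpha_6, alpha_5, alpha_2, alpha_3, alpha_1, alpha_4, alpha_7). So the algebra is type C_7, i.e. sp(14).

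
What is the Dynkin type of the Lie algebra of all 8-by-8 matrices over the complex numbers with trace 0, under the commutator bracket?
This is sl(8), which has dimension 8^2 - 1 = 63 and rank 8 - 1 = 7 (a Cartan subalgebra is the diagonal traceless matrices). In the classification of classical Lie algebras, the special linear algebra sl(n+1) has type A_n; here n = 7, so the Dynkin diagram is a chain of 7 nodes with single edges (A_7). Hence the type is A_7.

A_7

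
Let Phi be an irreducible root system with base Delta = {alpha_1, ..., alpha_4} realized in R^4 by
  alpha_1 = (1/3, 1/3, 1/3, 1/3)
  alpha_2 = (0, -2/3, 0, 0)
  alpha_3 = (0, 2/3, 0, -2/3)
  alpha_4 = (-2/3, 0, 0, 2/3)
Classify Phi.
Compute the Cartan integers a_ij = 2(alpha_i, alpha_j)/(alpha_j, alpha_j); the resulting 4x4 Cartan matrix is
[[2, -1, 0, 0], [-1, 2, -1, 0], [0, -2, 2, -1], [0, 0, -1, 2]].
The roots have two lengths (squared-length ratio 2:1); the short ones are alpha_{1,2}. The associated Dynkin diagram is a chain of 4 nodes with a double edge between the middle two (F_4), so the type is F_4.

F_4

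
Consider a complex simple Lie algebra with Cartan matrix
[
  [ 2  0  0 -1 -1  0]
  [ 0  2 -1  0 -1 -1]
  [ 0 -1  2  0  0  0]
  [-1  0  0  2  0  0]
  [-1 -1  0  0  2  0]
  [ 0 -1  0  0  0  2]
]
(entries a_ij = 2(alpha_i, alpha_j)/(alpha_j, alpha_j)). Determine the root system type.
type D_6

The matrix has rank 6 with 2's on the diagonal. Reading the off-diagonal entries as Dynkin edges (a single edge where a_ij = a_ji = -1; a double or triple edge where a_ij * a_ji = 2 or 3), the diagram is a chain of 4 nodes with a fork of two nodes at one end (D_6). One simple-root ordering that puts it in standard form is (alpha_4, alpha_1, alpha_5, alpha_2, alpha_6, alpha_3). So the algebra is type D_6, i.e. so(12).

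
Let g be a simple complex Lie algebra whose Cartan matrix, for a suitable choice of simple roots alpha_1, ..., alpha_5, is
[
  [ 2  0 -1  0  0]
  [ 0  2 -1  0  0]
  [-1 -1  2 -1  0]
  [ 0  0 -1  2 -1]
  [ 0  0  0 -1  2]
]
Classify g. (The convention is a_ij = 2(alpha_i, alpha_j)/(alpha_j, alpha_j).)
D5

The matrix has rank 5 with 2's on the diagonal. Reading the off-diagonal entries as Dynkin edges (a single edge where a_ij = a_ji = -1; a double or triple edge where a_ij * a_ji = 2 or 3), the diagram is a chain of 3 nodes with a fork of two nodes at one end (D_5). One simple-root ordering that puts it in standard form is (alpha_5, alpha_4, alpha_3, alpha_1, alpha_2). So the algebra is type D_5, i.e. so(10).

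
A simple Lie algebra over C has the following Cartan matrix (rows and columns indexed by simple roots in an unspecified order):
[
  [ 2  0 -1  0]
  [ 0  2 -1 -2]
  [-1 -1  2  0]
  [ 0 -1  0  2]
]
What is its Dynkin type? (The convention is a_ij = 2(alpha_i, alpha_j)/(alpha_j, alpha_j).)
The matrix has rank 4 with 2's on the diagonal. Reading the off-diagonal entries as Dynkin edges (a single edge where a_ij = a_ji = -1; a double or triple edge where a_ij * a_ji = 2 or 3), the diagram is a chain of 4 nodes with a double edge at one end; the terminal node there is the unique short simple root (B_4). One simple-root ordering that puts it in standard form is (alpha_1, alpha_3, alpha_2, alpha_4). So the algebra is type B_4, i.e. so(9).

B_4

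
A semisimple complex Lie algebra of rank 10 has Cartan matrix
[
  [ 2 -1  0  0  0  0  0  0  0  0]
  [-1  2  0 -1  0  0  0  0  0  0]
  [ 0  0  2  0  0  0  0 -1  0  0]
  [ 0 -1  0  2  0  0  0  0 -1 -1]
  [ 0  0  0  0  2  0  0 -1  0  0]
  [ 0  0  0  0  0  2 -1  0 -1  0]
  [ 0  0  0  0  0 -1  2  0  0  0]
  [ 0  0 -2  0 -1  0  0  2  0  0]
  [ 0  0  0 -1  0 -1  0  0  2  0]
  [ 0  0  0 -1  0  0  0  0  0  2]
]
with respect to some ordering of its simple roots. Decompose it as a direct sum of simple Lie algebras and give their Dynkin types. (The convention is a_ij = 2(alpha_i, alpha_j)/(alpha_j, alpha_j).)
B_3 (so(7)) ⊕ E_7

The diagram associated to this matrix has two connected components: the simple roots {alpha_3, alpha_5, alpha_8} form a chain of 3 nodes with a double edge at one end; the terminal node there is the unique short simple root (B_3), and {alpha_1, alpha_2, alpha_4, alpha_6, alpha_7, alpha_9, alpha_10} form a chain of 6 nodes with one extra node attached to the third node from one end (E_7). A semisimple Lie algebra decomposes uniquely as the direct sum of simple ideals, one per connected component of its Dynkin diagram, so g ≅ B_3 ⊕ E_7 (dimension 21 + 133 = 154).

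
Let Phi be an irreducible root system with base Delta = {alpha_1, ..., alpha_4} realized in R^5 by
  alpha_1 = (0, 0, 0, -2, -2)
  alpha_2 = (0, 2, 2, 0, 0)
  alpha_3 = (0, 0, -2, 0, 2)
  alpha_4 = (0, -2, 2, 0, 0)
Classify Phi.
D4

Compute the Cartan integers a_ij = 2(alpha_i, alpha_j)/(alpha_j, alpha_j); the resulting 4x4 Cartan matrix is
[[2, 0, -1, 0], [0, 2, -1, 0], [-1, -1, 2, -1], [0, 0, -1, 2]].
All simple roots have the same length, so the diagram is simply laced. The associated Dynkin diagram is a chain of 2 nodes with a fork of two nodes at one end (D_4), so the type is D_4 (the algebra so(8)).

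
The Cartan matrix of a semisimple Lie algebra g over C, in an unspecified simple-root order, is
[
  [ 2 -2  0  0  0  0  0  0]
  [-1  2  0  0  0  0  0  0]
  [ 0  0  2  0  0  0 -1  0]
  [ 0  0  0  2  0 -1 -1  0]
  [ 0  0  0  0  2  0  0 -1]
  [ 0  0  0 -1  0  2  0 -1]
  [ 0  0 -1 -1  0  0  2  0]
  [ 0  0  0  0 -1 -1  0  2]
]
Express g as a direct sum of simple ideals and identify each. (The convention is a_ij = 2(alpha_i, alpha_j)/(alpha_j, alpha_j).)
A_6 (sl(7)) + B_2 (so(5))

The diagram associated to this matrix has two connected components: the simple roots {alpha_3, alpha_4, alpha_5, alpha_6, alpha_7, alpha_8} form a chain of 6 nodes with single edges (A_6), and {alpha_1, alpha_2} form a chain of 2 nodes with a double edge at one end; the terminal node there is the unique short simple root (B_2). A semisimple Lie algebra decomposes uniquely as the direct sum of simple ideals, one per connected component of its Dynkin diagram, so g ≅ A_6 ⊕ B_2 (dimension 48 + 10 = 58).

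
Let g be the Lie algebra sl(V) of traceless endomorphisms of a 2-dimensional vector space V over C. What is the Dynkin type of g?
A_1

This is sl(2), which has dimension 2^2 - 1 = 3 and rank 2 - 1 = 1 (a Cartan subalgebra is the diagonal traceless matrices). In the classification of classical Lie algebras, the special linear algebra sl(n+1) has type A_n; here n = 1, so the Dynkin diagram is a chain of 1 nodes with single edges (A_1). Hence the type is A_1.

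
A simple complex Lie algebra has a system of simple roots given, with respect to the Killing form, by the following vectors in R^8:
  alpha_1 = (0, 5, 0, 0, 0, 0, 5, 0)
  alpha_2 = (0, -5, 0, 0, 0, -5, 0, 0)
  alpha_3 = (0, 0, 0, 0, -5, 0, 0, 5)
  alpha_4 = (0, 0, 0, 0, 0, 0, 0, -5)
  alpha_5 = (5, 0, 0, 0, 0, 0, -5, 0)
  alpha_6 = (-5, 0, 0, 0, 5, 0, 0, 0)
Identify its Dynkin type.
B_6 (so(13))

Compute the Cartan integers a_ij = 2(alpha_i, alpha_j)/(alpha_j, alpha_j); the resulting 6x6 Cartan matrix is
[[2, -1, 0, 0, -1, 0], [-1, 2, 0, 0, 0, 0], [0, 0, 2, -2, 0, -1], [0, 0, -1, 2, 0, 0], [-1, 0, 0, 0, 2, -1], [0, 0, -1, 0, -1, 2]].
The roots have two lengths (squared-length ratio 2:1); the short ones are alpha_{4}. The associated Dynkin diagram is a chain of 6 nodes with a double edge at one end; the terminal node there is the unique short simple root (B_6), so the type is B_6 (the algebra so(13)).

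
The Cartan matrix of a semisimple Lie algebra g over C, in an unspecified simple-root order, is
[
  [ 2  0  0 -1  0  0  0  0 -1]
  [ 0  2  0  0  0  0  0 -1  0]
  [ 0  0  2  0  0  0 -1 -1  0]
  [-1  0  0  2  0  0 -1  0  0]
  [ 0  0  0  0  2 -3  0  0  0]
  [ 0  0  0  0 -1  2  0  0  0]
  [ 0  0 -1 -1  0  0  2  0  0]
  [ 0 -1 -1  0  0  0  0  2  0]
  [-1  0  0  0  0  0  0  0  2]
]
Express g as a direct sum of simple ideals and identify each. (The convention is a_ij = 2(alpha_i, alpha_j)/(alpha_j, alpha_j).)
type A_7 + type G_2

The diagram associated to this matrix has two connected components: the simple roots {alpha_1, alpha_2, alpha_3, alpha_4, alpha_7, alpha_8, alpha_9} form a chain of 7 nodes with single edges (A_7), and {alpha_5, alpha_6} form two nodes joined by a triple edge (G_2). A semisimple Lie algebra decomposes uniquely as the direct sum of simple ideals, one per connected component of its Dynkin diagram, so g ≅ A_7 ⊕ G_2 (dimension 63 + 14 = 77).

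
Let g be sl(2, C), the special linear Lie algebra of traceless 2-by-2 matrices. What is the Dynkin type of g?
This is sl(2), which has dimension 2^2 - 1 = 3 and rank 2 - 1 = 1 (a Cartan subalgebra is the diagonal traceless matrices). In the classification of classical Lie algebras, the special linear algebra sl(n+1) has type A_n; here n = 1, so the Dynkin diagram is a chain of 1 nodes with single edges (A_1). Hence the type is A_1.

A_1 (sl(2))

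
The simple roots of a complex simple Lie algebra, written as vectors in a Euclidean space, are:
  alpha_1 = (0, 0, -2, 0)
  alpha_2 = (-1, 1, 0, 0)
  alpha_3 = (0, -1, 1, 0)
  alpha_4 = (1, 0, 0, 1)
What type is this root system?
Compute the Cartan integers a_ij = 2(alpha_i, alpha_j)/(alpha_j, alpha_j); the resulting 4x4 Cartan matrix is
[[2, 0, -2, 0], [0, 2, -1, -1], [-1, -1, 2, 0], [0, -1, 0, 2]].
The roots have two lengths (squared-length ratio 2:1); the short ones are alpha_{2,3,4}. The associated Dynkin diagram is a chain of 4 nodes with a double edge at one end; the terminal node there is the unique long simple root (C_4), so the type is C_4 (the algebra sp(8)).

C_4 (sp(8))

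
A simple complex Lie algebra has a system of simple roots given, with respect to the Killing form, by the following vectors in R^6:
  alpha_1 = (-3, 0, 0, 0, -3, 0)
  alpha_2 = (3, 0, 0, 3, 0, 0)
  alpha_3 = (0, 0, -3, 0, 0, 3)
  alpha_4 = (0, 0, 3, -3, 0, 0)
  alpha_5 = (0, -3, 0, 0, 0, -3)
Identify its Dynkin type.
A_5 (sl(6))

Compute the Cartan integers a_ij = 2(alpha_i, alpha_j)/(alpha_j, alpha_j); the resulting 5x5 Cartan matrix is
[[2, -1, 0, 0, 0], [-1, 2, 0, -1, 0], [0, 0, 2, -1, -1], [0, -1, -1, 2, 0], [0, 0, -1, 0, 2]].
All simple roots have the same length, so the diagram is simply laced. The associated Dynkin diagram is a chain of 5 nodes with single edges (A_5), so the type is A_5 (the algebra sl(6)).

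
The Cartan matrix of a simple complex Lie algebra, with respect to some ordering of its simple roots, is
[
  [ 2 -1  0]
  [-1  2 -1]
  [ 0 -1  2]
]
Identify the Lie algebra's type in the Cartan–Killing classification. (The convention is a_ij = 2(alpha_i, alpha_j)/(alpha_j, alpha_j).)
The matrix has rank 3 with 2's on the diagonal. Reading the off-diagonal entries as Dynkin edges (a single edge where a_ij = a_ji = -1; a double or triple edge where a_ij * a_ji = 2 or 3), the diagram is a chain of 3 nodes with single edges (A_3). One simple-root ordering that puts it in standard form is (alpha_1, alpha_2, alpha_3). So the algebra is type A_3, i.e. sl(4).

type A_3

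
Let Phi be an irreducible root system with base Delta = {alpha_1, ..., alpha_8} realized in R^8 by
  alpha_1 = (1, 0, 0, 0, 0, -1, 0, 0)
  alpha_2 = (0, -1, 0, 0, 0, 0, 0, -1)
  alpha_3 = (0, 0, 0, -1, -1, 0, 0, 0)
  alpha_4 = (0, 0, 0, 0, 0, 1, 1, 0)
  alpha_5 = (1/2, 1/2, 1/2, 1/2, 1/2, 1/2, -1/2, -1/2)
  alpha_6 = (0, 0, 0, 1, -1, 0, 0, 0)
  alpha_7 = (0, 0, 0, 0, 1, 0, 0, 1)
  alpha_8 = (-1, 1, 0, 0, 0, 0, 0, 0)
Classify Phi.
type E_8

Compute the Cartan integers a_ij = 2(alpha_i, alpha_j)/(alpha_j, alpha_j); the resulting 8x8 Cartan matrix is
[[2, 0, 0, -1, 0, 0, 0, -1], [0, 2, 0, 0, 0, 0, -1, -1], [0, 0, 2, 0, -1, 0, -1, 0], [-1, 0, 0, 2, 0, 0, 0, 0], [0, 0, -1, 0, 2, 0, 0, 0], [0, 0, 0, 0, 0, 2, -1, 0], [0, -1, -1, 0, 0, -1, 2, 0], [-1, -1, 0, 0, 0, 0, 0, 2]].
All simple roots have the same length, so the diagram is simply laced. The associated Dynkin diagram is a chain of 7 nodes with one extra node attached to the third node from one end (E_8), so the type is E_8.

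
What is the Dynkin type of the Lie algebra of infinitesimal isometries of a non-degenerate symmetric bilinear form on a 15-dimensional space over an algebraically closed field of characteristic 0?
B_7 (so(15))

This is so(15) with 15 odd, which has dimension 15(15-1)/2 = 105 and rank (15-1)/2 = 7. In the classification of classical Lie algebras, the orthogonal algebra so(2n+1) in an odd number of variables has type B_n; here n = 7, so the Dynkin diagram is a chain of 7 nodes with a double edge at one end; the terminal node there is the unique short simple root (B_7). Hence the type is B_7.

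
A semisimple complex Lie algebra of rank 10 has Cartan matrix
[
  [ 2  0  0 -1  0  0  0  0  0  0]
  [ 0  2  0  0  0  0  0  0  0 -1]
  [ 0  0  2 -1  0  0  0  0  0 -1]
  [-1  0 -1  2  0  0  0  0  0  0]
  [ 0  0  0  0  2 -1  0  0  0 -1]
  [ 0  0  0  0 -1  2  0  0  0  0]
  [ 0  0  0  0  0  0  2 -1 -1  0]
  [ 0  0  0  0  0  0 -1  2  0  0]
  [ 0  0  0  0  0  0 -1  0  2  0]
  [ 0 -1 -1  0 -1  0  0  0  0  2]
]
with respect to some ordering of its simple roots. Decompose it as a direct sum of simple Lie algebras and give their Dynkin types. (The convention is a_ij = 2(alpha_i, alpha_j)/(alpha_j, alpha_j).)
The diagram associated to this matrix has two connected components: the simple roots {alpha_7, alpha_8, alpha_9} form a chain of 3 nodes with single edges (A_3), and {alpha_1, alpha_2, alpha_3, alpha_4, alpha_5, alpha_6, alpha_10} form a chain of 6 nodes with one extra node attached to the third node from one end (E_7). A semisimple Lie algebra decomposes uniquely as the direct sum of simple ideals, one per connected component of its Dynkin diagram, so g ≅ A_3 ⊕ E_7 (dimension 15 + 133 = 148).

A_3 + E_7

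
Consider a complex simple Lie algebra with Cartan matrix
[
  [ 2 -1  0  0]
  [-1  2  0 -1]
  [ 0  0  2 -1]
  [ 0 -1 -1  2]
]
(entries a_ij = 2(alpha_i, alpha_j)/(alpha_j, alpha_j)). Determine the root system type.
A_4 (sl(5))

The matrix has rank 4 with 2's on the diagonal. Reading the off-diagonal entries as Dynkin edges (a single edge where a_ij = a_ji = -1; a double or triple edge where a_ij * a_ji = 2 or 3), the diagram is a chain of 4 nodes with single edges (A_4). One simple-root ordering that puts it in standard form is (alpha_1, alpha_2, alpha_4, alpha_3). So the algebra is type A_4, i.e. sl(5).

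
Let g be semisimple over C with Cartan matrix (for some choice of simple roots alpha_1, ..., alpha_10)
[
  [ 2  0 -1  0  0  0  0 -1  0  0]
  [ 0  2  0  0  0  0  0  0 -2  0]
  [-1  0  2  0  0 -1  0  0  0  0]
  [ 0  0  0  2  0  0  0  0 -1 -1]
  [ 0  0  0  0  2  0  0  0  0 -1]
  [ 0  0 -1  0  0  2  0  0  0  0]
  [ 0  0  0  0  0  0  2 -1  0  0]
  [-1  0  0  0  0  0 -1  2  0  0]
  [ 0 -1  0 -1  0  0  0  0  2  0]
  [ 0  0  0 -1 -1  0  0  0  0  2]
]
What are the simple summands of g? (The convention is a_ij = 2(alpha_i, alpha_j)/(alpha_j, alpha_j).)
The diagram associated to this matrix has two connected components: the simple roots {alpha_1, alpha_3, alpha_6, alpha_7, alpha_8} form a chain of 5 nodes with single edges (A_5), and {alpha_2, alpha_4, alpha_5, alpha_9, alpha_10} form a chain of 5 nodes with a double edge at one end; the terminal node there is the unique long simple root (C_5). A semisimple Lie algebra decomposes uniquely as the direct sum of simple ideals, one per connected component of its Dynkin diagram, so g ≅ A_5 ⊕ C_5 (dimension 35 + 55 = 90).

A5 ⊕ C5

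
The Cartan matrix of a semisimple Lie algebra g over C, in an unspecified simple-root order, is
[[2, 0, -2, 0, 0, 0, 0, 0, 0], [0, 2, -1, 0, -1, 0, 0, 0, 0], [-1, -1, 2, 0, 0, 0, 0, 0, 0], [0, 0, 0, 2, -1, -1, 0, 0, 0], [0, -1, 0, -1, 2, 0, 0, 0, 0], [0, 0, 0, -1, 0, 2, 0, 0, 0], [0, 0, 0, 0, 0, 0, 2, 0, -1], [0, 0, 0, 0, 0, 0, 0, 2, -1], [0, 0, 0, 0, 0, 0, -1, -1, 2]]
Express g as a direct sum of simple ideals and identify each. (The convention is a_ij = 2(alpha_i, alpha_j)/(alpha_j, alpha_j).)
A3 + C6

The diagram associated to this matrix has two connected components: the simple roots {alpha_7, alpha_8, alpha_9} form a chain of 3 nodes with single edges (A_3), and {alpha_1, alpha_2, alpha_3, alpha_4, alpha_5, alpha_6} form a chain of 6 nodes with a double edge at one end; the terminal node there is the unique long simple root (C_6). A semisimple Lie algebra decomposes uniquely as the direct sum of simple ideals, one per connected component of its Dynkin diagram, so g ≅ A_3 ⊕ C_6 (dimension 15 + 78 = 93).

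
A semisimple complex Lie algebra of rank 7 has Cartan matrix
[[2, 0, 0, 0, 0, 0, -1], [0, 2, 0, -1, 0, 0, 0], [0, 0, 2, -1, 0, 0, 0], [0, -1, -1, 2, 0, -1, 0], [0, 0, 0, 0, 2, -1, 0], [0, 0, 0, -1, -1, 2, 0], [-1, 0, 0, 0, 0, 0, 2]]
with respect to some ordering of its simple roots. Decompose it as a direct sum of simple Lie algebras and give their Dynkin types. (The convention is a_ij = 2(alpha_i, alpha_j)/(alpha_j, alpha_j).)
The diagram associated to this matrix has two connected components: the simple roots {alpha_1, alpha_7} form a chain of 2 nodes with single edges (A_2), and {alpha_2, alpha_3, alpha_4, alpha_5, alpha_6} form a chain of 3 nodes with a fork of two nodes at one end (D_5). A semisimple Lie algebra decomposes uniquely as the direct sum of simple ideals, one per connected component of its Dynkin diagram, so g ≅ A_2 ⊕ D_5 (dimension 8 + 45 = 53).

A_2 (sl(3)) + D_5 (so(10))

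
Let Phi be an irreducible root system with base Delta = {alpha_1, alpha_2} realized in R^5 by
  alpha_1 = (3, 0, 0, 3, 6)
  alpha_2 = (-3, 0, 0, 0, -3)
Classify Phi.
Compute the Cartan integers a_ij = 2(alpha_i, alpha_j)/(alpha_j, alpha_j); the resulting 2x2 Cartan matrix is
[[2, -3], [-1, 2]].
The roots have two lengths (squared-length ratio 3:1); the short ones are alpha_{2}. The associated Dynkin diagram is two nodes joined by a triple edge (G_2), so the type is G_2.

G2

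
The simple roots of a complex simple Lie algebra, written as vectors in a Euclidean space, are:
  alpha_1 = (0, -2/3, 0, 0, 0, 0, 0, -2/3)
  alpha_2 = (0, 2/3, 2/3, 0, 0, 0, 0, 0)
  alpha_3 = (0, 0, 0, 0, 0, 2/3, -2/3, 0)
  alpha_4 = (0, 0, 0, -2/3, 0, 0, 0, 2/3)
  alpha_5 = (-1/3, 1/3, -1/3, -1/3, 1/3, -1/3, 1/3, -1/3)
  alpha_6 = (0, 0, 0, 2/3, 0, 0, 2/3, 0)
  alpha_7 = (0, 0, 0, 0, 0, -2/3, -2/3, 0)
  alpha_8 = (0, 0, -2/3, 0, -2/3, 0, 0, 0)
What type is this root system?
Compute the Cartan integers a_ij = 2(alpha_i, alpha_j)/(alpha_j, alpha_j); the resulting 8x8 Cartan matrix is
[[2, -1, 0, -1, 0, 0, 0, 0], [-1, 2, 0, 0, 0, 0, 0, -1], [0, 0, 2, 0, -1, -1, 0, 0], [-1, 0, 0, 2, 0, -1, 0, 0], [0, 0, -1, 0, 2, 0, 0, 0], [0, 0, -1, -1, 0, 2, -1, 0], [0, 0, 0, 0, 0, -1, 2, 0], [0, -1, 0, 0, 0, 0, 0, 2]].
All simple roots have the same length, so the diagram is simply laced. The associated Dynkin diagram is a chain of 7 nodes with one extra node attached to the third node from one end (E_8), so the type is E_8.

E_8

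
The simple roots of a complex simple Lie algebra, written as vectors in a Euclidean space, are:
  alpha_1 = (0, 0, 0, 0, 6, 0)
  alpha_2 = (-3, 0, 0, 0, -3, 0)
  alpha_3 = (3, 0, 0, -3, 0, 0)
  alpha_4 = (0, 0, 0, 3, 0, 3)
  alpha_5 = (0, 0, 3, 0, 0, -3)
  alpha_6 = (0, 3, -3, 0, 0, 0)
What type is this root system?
Compute the Cartan integers a_ij = 2(alpha_i, alpha_j)/(alpha_j, alpha_j); the resulting 6x6 Cartan matrix is
[[2, -2, 0, 0, 0, 0], [-1, 2, -1, 0, 0, 0], [0, -1, 2, -1, 0, 0], [0, 0, -1, 2, -1, 0], [0, 0, 0, -1, 2, -1], [0, 0, 0, 0, -1, 2]].
The roots have two lengths (squared-length ratio 2:1); the short ones are alpha_{2,3,4,5,6}. The associated Dynkin diagram is a chain of 6 nodes with a double edge at one end; the terminal node there is the unique long simple root (C_6), so the type is C_6 (the algebra sp(12)).

C6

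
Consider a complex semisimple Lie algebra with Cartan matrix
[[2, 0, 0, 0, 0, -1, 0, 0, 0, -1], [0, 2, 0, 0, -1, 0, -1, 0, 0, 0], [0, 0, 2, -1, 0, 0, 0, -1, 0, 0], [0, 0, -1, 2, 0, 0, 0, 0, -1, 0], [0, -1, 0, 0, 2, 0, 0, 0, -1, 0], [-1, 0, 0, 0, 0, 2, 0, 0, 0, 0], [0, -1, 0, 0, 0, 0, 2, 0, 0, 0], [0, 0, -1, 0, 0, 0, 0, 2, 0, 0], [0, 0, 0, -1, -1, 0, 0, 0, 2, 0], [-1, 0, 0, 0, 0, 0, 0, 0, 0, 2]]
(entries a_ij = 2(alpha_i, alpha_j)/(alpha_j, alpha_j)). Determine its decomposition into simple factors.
A3 ⊕ A7

The diagram associated to this matrix has two connected components: the simple roots {alpha_1, alpha_6, alpha_10} form a chain of 3 nodes with single edges (A_3), and {alpha_2, alpha_3, alpha_4, alpha_5, alpha_7, alpha_8, alpha_9} form a chain of 7 nodes with single edges (A_7). A semisimple Lie algebra decomposes uniquely as the direct sum of simple ideals, one per connected component of its Dynkin diagram, so g ≅ A_3 ⊕ A_7 (dimension 15 + 63 = 78).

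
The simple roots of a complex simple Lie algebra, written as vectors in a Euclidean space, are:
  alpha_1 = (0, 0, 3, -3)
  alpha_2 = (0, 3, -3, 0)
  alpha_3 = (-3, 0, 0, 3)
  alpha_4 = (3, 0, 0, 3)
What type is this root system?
Compute the Cartan integers a_ij = 2(alpha_i, alpha_j)/(alpha_j, alpha_j); the resulting 4x4 Cartan matrix is
[[2, -1, -1, -1], [-1, 2, 0, 0], [-1, 0, 2, 0], [-1, 0, 0, 2]].
All simple roots have the same length, so the diagram is simply laced. The associated Dynkin diagram is a chain of 2 nodes with a fork of two nodes at one end (D_4), so the type is D_4 (the algebra so(8)).

D_4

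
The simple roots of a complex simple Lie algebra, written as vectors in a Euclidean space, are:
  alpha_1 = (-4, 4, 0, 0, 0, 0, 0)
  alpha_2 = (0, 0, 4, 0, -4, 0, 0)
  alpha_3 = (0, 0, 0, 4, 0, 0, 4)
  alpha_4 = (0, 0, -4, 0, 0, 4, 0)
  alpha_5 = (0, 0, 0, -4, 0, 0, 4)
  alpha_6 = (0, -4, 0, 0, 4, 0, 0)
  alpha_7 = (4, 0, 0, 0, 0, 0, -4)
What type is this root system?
D_7

Compute the Cartan integers a_ij = 2(alpha_i, alpha_j)/(alpha_j, alpha_j); the resulting 7x7 Cartan matrix is
[[2, 0, 0, 0, 0, -1, -1], [0, 2, 0, -1, 0, -1, 0], [0, 0, 2, 0, 0, 0, -1], [0, -1, 0, 2, 0, 0, 0], [0, 0, 0, 0, 2, 0, -1], [-1, -1, 0, 0, 0, 2, 0], [-1, 0, -1, 0, -1, 0, 2]].
All simple roots have the same length, so the diagram is simply laced. The associated Dynkin diagram is a chain of 5 nodes with a fork of two nodes at one end (D_7), so the type is D_7 (the algebra so(14)).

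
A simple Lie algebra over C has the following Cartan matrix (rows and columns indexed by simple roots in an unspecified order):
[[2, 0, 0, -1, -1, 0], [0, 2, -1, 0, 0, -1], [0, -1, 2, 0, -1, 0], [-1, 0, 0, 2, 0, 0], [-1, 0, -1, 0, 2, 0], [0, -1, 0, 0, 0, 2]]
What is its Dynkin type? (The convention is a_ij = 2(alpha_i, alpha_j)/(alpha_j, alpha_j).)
The matrix has rank 6 with 2's on the diagonal. Reading the off-diagonal entries as Dynkin edges (a single edge where a_ij = a_ji = -1; a double or triple edge where a_ij * a_ji = 2 or 3), the diagram is a chain of 6 nodes with single edges (A_6). One simple-root ordering that puts it in standard form is (alpha_4, alpha_1, alpha_5, alpha_3, alpha_2, alpha_6). So the algebra is type A_6, i.e. sl(7).

A_6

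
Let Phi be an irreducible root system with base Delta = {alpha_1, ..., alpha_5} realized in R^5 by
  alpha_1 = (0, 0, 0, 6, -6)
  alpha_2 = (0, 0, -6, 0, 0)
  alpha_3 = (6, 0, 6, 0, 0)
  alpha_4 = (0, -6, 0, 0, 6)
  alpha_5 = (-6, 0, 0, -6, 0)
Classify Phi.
Compute the Cartan integers a_ij = 2(alpha_i, alpha_j)/(alpha_j, alpha_j); the resulting 5x5 Cartan matrix is
[[2, 0, 0, -1, -1], [0, 2, -1, 0, 0], [0, -2, 2, 0, -1], [-1, 0, 0, 2, 0], [-1, 0, -1, 0, 2]].
The roots have two lengths (squared-length ratio 2:1); the short ones are alpha_{2}. The associated Dynkin diagram is a chain of 5 nodes with a double edge at one end; the terminal node there is the unique short simple root (B_5), so the type is B_5 (the algebra so(11)).

B_5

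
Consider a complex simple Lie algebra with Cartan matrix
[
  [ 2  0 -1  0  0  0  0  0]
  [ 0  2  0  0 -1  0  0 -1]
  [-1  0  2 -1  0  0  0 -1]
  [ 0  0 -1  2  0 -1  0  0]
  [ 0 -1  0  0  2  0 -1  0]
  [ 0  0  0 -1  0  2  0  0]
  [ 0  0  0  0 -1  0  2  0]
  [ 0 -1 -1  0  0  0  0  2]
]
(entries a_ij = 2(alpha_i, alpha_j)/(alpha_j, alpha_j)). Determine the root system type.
type E_8

The matrix has rank 8 with 2's on the diagonal. Reading the off-diagonal entries as Dynkin edges (a single edge where a_ij = a_ji = -1; a double or triple edge where a_ij * a_ji = 2 or 3), the diagram is a chain of 7 nodes with one extra node attached to the third node from one end (E_8). One simple-root ordering that puts it in standard form is (alpha_6, alpha_1, alpha_4, alpha_3, alpha_8, alpha_2, alpha_5, alpha_7). So the algebra is type E_8.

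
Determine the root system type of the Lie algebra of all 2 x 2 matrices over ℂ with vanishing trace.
type A_1

This is sl(2), which has dimension 2^2 - 1 = 3 and rank 2 - 1 = 1 (a Cartan subalgebra is the diagonal traceless matrices). In the classification of classical Lie algebras, the special linear algebra sl(n+1) has type A_n; here n = 1, so the Dynkin diagram is a chain of 1 nodes with single edges (A_1). Hence the type is A_1.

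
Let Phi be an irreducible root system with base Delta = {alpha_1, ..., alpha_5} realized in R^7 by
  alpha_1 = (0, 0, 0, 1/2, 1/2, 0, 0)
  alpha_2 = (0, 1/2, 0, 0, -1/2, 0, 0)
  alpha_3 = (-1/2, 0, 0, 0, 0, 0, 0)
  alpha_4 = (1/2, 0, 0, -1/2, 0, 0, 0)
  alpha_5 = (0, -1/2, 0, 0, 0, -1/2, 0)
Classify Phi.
Compute the Cartan integers a_ij = 2(alpha_i, alpha_j)/(alpha_j, alpha_j); the resulting 5x5 Cartan matrix is
[[2, -1, 0, -1, 0], [-1, 2, 0, 0, -1], [0, 0, 2, -1, 0], [-1, 0, -2, 2, 0], [0, -1, 0, 0, 2]].
The roots have two lengths (squared-length ratio 2:1); the short ones are alpha_{3}. The associated Dynkin diagram is a chain of 5 nodes with a double edge at one end; the terminal node there is the unique short simple root (B_5), so the type is B_5 (the algebra so(11)).

type B_5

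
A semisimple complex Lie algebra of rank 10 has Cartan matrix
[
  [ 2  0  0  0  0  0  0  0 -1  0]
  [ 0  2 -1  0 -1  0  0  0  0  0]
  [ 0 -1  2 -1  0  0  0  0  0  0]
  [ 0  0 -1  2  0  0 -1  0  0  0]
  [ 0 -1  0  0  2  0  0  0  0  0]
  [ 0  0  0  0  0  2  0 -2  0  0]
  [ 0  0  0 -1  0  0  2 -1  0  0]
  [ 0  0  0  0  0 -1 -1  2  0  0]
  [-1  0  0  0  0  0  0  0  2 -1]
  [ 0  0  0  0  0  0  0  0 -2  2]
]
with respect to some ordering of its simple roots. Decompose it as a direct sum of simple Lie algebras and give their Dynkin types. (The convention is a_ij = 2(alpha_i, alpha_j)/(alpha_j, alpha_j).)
C3 ⊕ C7

The diagram associated to this matrix has two connected components: the simple roots {alpha_1, alpha_9, alpha_10} form a chain of 3 nodes with a double edge at one end; the terminal node there is the unique long simple root (C_3), and {alpha_2, alpha_3, alpha_4, alpha_5, alpha_6, alpha_7, alpha_8} form a chain of 7 nodes with a double edge at one end; the terminal node there is the unique long simple root (C_7). A semisimple Lie algebra decomposes uniquely as the direct sum of simple ideals, one per connected component of its Dynkin diagram, so g ≅ C_3 ⊕ C_7 (dimension 21 + 105 = 126).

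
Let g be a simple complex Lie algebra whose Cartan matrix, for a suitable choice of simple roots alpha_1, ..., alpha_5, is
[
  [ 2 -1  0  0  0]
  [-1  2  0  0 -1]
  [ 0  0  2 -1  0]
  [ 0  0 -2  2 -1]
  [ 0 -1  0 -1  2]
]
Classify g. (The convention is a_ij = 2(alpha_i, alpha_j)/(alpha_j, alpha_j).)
B5

The matrix has rank 5 with 2's on the diagonal. Reading the off-diagonal entries as Dynkin edges (a single edge where a_ij = a_ji = -1; a double or triple edge where a_ij * a_ji = 2 or 3), the diagram is a chain of 5 nodes with a double edge at one end; the terminal node there is the unique short simple root (B_5). One simple-root ordering that puts it in standard form is (alpha_1, alpha_2, alpha_5, alpha_4, alpha_3). So the algebra is type B_5, i.e. so(11).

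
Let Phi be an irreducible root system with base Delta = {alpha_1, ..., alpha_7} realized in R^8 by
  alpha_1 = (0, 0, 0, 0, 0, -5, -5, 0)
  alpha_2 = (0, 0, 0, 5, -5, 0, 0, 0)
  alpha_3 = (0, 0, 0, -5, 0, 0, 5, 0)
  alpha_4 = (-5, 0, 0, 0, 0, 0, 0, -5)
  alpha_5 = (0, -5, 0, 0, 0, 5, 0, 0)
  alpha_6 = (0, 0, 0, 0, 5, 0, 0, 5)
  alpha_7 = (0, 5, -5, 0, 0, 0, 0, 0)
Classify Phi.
type A_7

Compute the Cartan integers a_ij = 2(alpha_i, alpha_j)/(alpha_j, alpha_j); the resulting 7x7 Cartan matrix is
[[2, 0, -1, 0, -1, 0, 0], [0, 2, -1, 0, 0, -1, 0], [-1, -1, 2, 0, 0, 0, 0], [0, 0, 0, 2, 0, -1, 0], [-1, 0, 0, 0, 2, 0, -1], [0, -1, 0, -1, 0, 2, 0], [0, 0, 0, 0, -1, 0, 2]].
All simple roots have the same length, so the diagram is simply laced. The associated Dynkin diagram is a chain of 7 nodes with single edges (A_7), so the type is A_7 (the algebra sl(8)).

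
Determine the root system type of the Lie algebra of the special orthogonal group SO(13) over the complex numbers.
This is so(13) with 13 odd, which has dimension 13(13-1)/2 = 78 and rank (13-1)/2 = 6. In the classification of classical Lie algebras, the orthogonal algebra so(2n+1) in an odd number of variables has type B_n; here n = 6, so the Dynkin diagram is a chain of 6 nodes with a double edge at one end; the terminal node there is the unique short simple root (B_6). Hence the type is B_6.

type B_6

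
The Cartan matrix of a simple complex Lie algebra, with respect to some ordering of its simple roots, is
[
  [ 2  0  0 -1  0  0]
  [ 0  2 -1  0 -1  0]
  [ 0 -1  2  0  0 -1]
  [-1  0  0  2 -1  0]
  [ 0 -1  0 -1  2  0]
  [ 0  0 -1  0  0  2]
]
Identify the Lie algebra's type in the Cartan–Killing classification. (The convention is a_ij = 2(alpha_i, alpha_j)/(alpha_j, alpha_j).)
The matrix has rank 6 with 2's on the diagonal. Reading the off-diagonal entries as Dynkin edges (a single edge where a_ij = a_ji = -1; a double or triple edge where a_ij * a_ji = 2 or 3), the diagram is a chain of 6 nodes with single edges (A_6). One simple-root ordering that puts it in standard form is (alpha_6, alpha_3, alpha_2, alpha_5, alpha_4, alpha_1). So the algebra is type A_6, i.e. sl(7).

A_6 (sl(7))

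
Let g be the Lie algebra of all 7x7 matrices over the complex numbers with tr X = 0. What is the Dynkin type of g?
This is sl(7), which has dimension 7^2 - 1 = 48 and rank 7 - 1 = 6 (a Cartan subalgebra is the diagonal traceless matrices). In the classification of classical Lie algebras, the special linear algebra sl(n+1) has type A_n; here n = 6, so the Dynkin diagram is a chain of 6 nodes with single edges (A_6). Hence the type is A_6.

A_6 (sl(7))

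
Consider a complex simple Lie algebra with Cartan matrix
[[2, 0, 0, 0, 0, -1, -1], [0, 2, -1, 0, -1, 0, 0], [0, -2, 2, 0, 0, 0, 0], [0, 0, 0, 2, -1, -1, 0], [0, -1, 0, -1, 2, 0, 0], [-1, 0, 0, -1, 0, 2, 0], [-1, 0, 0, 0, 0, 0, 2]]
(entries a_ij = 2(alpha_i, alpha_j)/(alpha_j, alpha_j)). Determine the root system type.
type C_7

The matrix has rank 7 with 2's on the diagonal. Reading the off-diagonal entries as Dynkin edges (a single edge where a_ij = a_ji = -1; a double or triple edge where a_ij * a_ji = 2 or 3), the diagram is a chain of 7 nodes with a double edge at one end; the terminal node there is the unique long simple root (C_7). One simple-root ordering that puts it in standard form is (alpha_7, alpha_1, alpha_6, alpha_4, alpha_5, alpha_2, alpha_3). So the algebra is type C_7, i.e. sp(14).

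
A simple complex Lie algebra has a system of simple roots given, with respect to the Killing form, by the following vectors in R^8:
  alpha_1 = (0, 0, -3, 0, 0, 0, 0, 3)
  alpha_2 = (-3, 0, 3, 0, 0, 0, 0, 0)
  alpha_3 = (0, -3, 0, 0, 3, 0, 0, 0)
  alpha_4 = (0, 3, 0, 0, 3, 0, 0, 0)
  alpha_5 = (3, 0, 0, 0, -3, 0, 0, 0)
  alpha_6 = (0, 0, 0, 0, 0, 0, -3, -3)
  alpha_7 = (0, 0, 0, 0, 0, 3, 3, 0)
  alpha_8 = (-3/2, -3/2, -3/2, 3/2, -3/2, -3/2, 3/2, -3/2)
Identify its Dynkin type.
Compute the Cartan integers a_ij = 2(alpha_i, alpha_j)/(alpha_j, alpha_j); the resulting 8x8 Cartan matrix is
[[2, -1, 0, 0, 0, -1, 0, 0], [-1, 2, 0, 0, -1, 0, 0, 0], [0, 0, 2, 0, -1, 0, 0, 0], [0, 0, 0, 2, -1, 0, 0, -1], [0, -1, -1, -1, 2, 0, 0, 0], [-1, 0, 0, 0, 0, 2, -1, 0], [0, 0, 0, 0, 0, -1, 2, 0], [0, 0, 0, -1, 0, 0, 0, 2]].
All simple roots have the same length, so the diagram is simply laced. The associated Dynkin diagram is a chain of 7 nodes with one extra node attached to the third node from one end (E_8), so the type is E_8.

E_8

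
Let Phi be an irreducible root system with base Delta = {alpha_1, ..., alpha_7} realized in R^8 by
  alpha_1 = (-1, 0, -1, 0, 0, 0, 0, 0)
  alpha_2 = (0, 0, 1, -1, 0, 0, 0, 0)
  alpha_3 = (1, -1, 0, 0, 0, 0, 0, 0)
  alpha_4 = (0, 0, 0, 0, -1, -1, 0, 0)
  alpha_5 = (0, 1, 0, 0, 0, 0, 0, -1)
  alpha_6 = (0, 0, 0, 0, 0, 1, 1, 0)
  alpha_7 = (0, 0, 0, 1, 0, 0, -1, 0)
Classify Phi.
Compute the Cartan integers a_ij = 2(alpha_i, alpha_j)/(alpha_j, alpha_j); the resulting 7x7 Cartan matrix is
[[2, -1, -1, 0, 0, 0, 0], [-1, 2, 0, 0, 0, 0, -1], [-1, 0, 2, 0, -1, 0, 0], [0, 0, 0, 2, 0, -1, 0], [0, 0, -1, 0, 2, 0, 0], [0, 0, 0, -1, 0, 2, -1], [0, -1, 0, 0, 0, -1, 2]].
All simple roots have the same length, so the diagram is simply laced. The associated Dynkin diagram is a chain of 7 nodes with single edges (A_7), so the type is A_7 (the algebra sl(8)).

A7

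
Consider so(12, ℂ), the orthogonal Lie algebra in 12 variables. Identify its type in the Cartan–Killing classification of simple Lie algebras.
D6

This is so(12) with 12 even, which has dimension 12(12-1)/2 = 66 and rank 12/2 = 6. In the classification of classical Lie algebras, the orthogonal algebra so(2n) in an even number of variables has type D_n; here n = 6, so the Dynkin diagram is a chain of 4 nodes with a fork of two nodes at one end (D_6). Hence the type is D_6.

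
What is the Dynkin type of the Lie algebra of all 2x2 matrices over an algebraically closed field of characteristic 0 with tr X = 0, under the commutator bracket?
This is sl(2), which has dimension 2^2 - 1 = 3 and rank 2 - 1 = 1 (a Cartan subalgebra is the diagonal traceless matrices). In the classification of classical Lie algebras, the special linear algebra sl(n+1) has type A_n; here n = 1, so the Dynkin diagram is a chain of 1 nodes with single edges (A_1). Hence the type is A_1.

A_1 (sl(2))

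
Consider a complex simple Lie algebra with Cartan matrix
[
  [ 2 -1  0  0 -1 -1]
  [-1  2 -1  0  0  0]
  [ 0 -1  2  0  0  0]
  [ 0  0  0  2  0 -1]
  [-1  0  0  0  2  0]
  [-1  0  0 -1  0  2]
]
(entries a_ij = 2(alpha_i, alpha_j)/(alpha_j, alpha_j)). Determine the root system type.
E_6

The matrix has rank 6 with 2's on the diagonal. Reading the off-diagonal entries as Dynkin edges (a single edge where a_ij = a_ji = -1; a double or triple edge where a_ij * a_ji = 2 or 3), the diagram is a chain of 5 nodes with one extra node attached to the third node from one end (E_6). One simple-root ordering that puts it in standard form is (alpha_3, alpha_5, alpha_2, alpha_1, alpha_6, alpha_4). So the algebra is type E_6.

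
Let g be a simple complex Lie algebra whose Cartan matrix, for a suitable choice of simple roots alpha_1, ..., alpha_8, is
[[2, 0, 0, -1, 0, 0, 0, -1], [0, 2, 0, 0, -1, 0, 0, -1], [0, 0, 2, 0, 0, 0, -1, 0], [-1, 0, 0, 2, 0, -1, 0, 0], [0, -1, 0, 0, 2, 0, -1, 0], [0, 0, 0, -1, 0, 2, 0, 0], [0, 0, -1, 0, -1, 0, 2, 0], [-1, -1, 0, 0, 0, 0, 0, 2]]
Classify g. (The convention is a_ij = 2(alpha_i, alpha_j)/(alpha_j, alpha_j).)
A8

The matrix has rank 8 with 2's on the diagonal. Reading the off-diagonal entries as Dynkin edges (a single edge where a_ij = a_ji = -1; a double or triple edge where a_ij * a_ji = 2 or 3), the diagram is a chain of 8 nodes with single edges (A_8). One simple-root ordering that puts it in standard form is (alpha_3, alpha_7, alpha_5, alpha_2, alpha_8, alpha_1, alpha_4, alpha_6). So the algebra is type A_8, i.e. sl(9).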